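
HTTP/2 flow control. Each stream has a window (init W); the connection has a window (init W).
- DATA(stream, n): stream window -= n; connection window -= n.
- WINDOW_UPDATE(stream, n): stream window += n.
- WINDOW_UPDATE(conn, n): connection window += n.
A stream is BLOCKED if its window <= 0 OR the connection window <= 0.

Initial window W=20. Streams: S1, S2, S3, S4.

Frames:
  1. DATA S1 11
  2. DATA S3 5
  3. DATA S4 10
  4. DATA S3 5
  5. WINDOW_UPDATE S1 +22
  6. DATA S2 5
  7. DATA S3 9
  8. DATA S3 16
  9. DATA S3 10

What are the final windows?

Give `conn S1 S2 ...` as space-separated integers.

Answer: -51 31 15 -25 10

Derivation:
Op 1: conn=9 S1=9 S2=20 S3=20 S4=20 blocked=[]
Op 2: conn=4 S1=9 S2=20 S3=15 S4=20 blocked=[]
Op 3: conn=-6 S1=9 S2=20 S3=15 S4=10 blocked=[1, 2, 3, 4]
Op 4: conn=-11 S1=9 S2=20 S3=10 S4=10 blocked=[1, 2, 3, 4]
Op 5: conn=-11 S1=31 S2=20 S3=10 S4=10 blocked=[1, 2, 3, 4]
Op 6: conn=-16 S1=31 S2=15 S3=10 S4=10 blocked=[1, 2, 3, 4]
Op 7: conn=-25 S1=31 S2=15 S3=1 S4=10 blocked=[1, 2, 3, 4]
Op 8: conn=-41 S1=31 S2=15 S3=-15 S4=10 blocked=[1, 2, 3, 4]
Op 9: conn=-51 S1=31 S2=15 S3=-25 S4=10 blocked=[1, 2, 3, 4]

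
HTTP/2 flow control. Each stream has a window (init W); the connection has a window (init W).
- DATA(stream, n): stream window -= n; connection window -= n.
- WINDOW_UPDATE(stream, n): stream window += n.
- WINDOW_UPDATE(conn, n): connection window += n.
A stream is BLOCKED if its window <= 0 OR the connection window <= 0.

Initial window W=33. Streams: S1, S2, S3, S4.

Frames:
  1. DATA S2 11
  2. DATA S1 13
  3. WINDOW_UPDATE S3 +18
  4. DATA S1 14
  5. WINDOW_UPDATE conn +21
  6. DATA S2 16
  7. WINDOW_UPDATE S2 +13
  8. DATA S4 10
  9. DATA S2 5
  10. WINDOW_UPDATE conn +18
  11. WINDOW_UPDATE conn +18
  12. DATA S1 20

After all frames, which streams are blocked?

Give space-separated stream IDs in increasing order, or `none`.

Op 1: conn=22 S1=33 S2=22 S3=33 S4=33 blocked=[]
Op 2: conn=9 S1=20 S2=22 S3=33 S4=33 blocked=[]
Op 3: conn=9 S1=20 S2=22 S3=51 S4=33 blocked=[]
Op 4: conn=-5 S1=6 S2=22 S3=51 S4=33 blocked=[1, 2, 3, 4]
Op 5: conn=16 S1=6 S2=22 S3=51 S4=33 blocked=[]
Op 6: conn=0 S1=6 S2=6 S3=51 S4=33 blocked=[1, 2, 3, 4]
Op 7: conn=0 S1=6 S2=19 S3=51 S4=33 blocked=[1, 2, 3, 4]
Op 8: conn=-10 S1=6 S2=19 S3=51 S4=23 blocked=[1, 2, 3, 4]
Op 9: conn=-15 S1=6 S2=14 S3=51 S4=23 blocked=[1, 2, 3, 4]
Op 10: conn=3 S1=6 S2=14 S3=51 S4=23 blocked=[]
Op 11: conn=21 S1=6 S2=14 S3=51 S4=23 blocked=[]
Op 12: conn=1 S1=-14 S2=14 S3=51 S4=23 blocked=[1]

Answer: S1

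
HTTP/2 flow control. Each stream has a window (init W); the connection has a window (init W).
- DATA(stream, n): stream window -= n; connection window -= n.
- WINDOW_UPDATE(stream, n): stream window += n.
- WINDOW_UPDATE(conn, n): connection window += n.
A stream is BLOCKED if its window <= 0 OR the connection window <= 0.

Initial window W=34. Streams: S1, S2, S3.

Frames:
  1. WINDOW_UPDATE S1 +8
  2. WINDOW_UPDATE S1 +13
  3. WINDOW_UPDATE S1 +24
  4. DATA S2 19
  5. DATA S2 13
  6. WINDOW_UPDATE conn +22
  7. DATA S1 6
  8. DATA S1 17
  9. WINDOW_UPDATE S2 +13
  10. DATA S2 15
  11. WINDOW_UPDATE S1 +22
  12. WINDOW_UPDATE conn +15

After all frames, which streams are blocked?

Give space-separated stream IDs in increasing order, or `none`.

Op 1: conn=34 S1=42 S2=34 S3=34 blocked=[]
Op 2: conn=34 S1=55 S2=34 S3=34 blocked=[]
Op 3: conn=34 S1=79 S2=34 S3=34 blocked=[]
Op 4: conn=15 S1=79 S2=15 S3=34 blocked=[]
Op 5: conn=2 S1=79 S2=2 S3=34 blocked=[]
Op 6: conn=24 S1=79 S2=2 S3=34 blocked=[]
Op 7: conn=18 S1=73 S2=2 S3=34 blocked=[]
Op 8: conn=1 S1=56 S2=2 S3=34 blocked=[]
Op 9: conn=1 S1=56 S2=15 S3=34 blocked=[]
Op 10: conn=-14 S1=56 S2=0 S3=34 blocked=[1, 2, 3]
Op 11: conn=-14 S1=78 S2=0 S3=34 blocked=[1, 2, 3]
Op 12: conn=1 S1=78 S2=0 S3=34 blocked=[2]

Answer: S2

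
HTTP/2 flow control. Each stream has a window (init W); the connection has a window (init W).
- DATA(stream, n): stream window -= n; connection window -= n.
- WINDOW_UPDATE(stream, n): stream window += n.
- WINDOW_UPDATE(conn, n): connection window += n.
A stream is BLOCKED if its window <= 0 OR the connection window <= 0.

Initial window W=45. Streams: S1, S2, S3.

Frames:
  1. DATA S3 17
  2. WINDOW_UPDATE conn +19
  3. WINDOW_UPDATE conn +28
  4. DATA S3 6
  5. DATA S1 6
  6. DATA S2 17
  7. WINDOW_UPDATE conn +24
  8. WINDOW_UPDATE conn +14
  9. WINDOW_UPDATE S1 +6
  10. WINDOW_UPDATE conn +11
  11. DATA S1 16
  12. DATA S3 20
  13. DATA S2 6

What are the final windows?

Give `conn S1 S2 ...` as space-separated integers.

Answer: 53 29 22 2

Derivation:
Op 1: conn=28 S1=45 S2=45 S3=28 blocked=[]
Op 2: conn=47 S1=45 S2=45 S3=28 blocked=[]
Op 3: conn=75 S1=45 S2=45 S3=28 blocked=[]
Op 4: conn=69 S1=45 S2=45 S3=22 blocked=[]
Op 5: conn=63 S1=39 S2=45 S3=22 blocked=[]
Op 6: conn=46 S1=39 S2=28 S3=22 blocked=[]
Op 7: conn=70 S1=39 S2=28 S3=22 blocked=[]
Op 8: conn=84 S1=39 S2=28 S3=22 blocked=[]
Op 9: conn=84 S1=45 S2=28 S3=22 blocked=[]
Op 10: conn=95 S1=45 S2=28 S3=22 blocked=[]
Op 11: conn=79 S1=29 S2=28 S3=22 blocked=[]
Op 12: conn=59 S1=29 S2=28 S3=2 blocked=[]
Op 13: conn=53 S1=29 S2=22 S3=2 blocked=[]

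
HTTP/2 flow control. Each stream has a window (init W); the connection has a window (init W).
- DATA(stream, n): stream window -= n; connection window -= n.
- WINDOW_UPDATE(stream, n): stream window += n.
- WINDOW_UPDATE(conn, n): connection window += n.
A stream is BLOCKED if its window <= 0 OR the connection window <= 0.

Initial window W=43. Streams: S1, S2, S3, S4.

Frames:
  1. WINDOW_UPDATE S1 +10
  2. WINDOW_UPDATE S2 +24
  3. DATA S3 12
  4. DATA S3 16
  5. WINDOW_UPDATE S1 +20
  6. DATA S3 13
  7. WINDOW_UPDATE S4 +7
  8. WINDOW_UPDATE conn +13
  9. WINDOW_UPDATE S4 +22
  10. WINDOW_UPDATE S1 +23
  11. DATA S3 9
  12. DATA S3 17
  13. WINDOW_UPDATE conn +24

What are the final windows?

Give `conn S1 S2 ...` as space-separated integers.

Answer: 13 96 67 -24 72

Derivation:
Op 1: conn=43 S1=53 S2=43 S3=43 S4=43 blocked=[]
Op 2: conn=43 S1=53 S2=67 S3=43 S4=43 blocked=[]
Op 3: conn=31 S1=53 S2=67 S3=31 S4=43 blocked=[]
Op 4: conn=15 S1=53 S2=67 S3=15 S4=43 blocked=[]
Op 5: conn=15 S1=73 S2=67 S3=15 S4=43 blocked=[]
Op 6: conn=2 S1=73 S2=67 S3=2 S4=43 blocked=[]
Op 7: conn=2 S1=73 S2=67 S3=2 S4=50 blocked=[]
Op 8: conn=15 S1=73 S2=67 S3=2 S4=50 blocked=[]
Op 9: conn=15 S1=73 S2=67 S3=2 S4=72 blocked=[]
Op 10: conn=15 S1=96 S2=67 S3=2 S4=72 blocked=[]
Op 11: conn=6 S1=96 S2=67 S3=-7 S4=72 blocked=[3]
Op 12: conn=-11 S1=96 S2=67 S3=-24 S4=72 blocked=[1, 2, 3, 4]
Op 13: conn=13 S1=96 S2=67 S3=-24 S4=72 blocked=[3]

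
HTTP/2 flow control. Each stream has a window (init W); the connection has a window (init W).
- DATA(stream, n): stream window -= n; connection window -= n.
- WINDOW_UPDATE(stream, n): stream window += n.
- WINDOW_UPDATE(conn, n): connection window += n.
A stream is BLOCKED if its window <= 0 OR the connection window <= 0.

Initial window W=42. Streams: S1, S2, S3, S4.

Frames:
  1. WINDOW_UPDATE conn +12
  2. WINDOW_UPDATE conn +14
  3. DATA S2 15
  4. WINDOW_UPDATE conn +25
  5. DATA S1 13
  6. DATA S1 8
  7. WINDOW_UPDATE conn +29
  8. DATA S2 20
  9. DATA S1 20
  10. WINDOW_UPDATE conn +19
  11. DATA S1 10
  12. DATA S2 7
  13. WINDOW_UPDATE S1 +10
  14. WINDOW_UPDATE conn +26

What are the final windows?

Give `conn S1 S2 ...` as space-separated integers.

Op 1: conn=54 S1=42 S2=42 S3=42 S4=42 blocked=[]
Op 2: conn=68 S1=42 S2=42 S3=42 S4=42 blocked=[]
Op 3: conn=53 S1=42 S2=27 S3=42 S4=42 blocked=[]
Op 4: conn=78 S1=42 S2=27 S3=42 S4=42 blocked=[]
Op 5: conn=65 S1=29 S2=27 S3=42 S4=42 blocked=[]
Op 6: conn=57 S1=21 S2=27 S3=42 S4=42 blocked=[]
Op 7: conn=86 S1=21 S2=27 S3=42 S4=42 blocked=[]
Op 8: conn=66 S1=21 S2=7 S3=42 S4=42 blocked=[]
Op 9: conn=46 S1=1 S2=7 S3=42 S4=42 blocked=[]
Op 10: conn=65 S1=1 S2=7 S3=42 S4=42 blocked=[]
Op 11: conn=55 S1=-9 S2=7 S3=42 S4=42 blocked=[1]
Op 12: conn=48 S1=-9 S2=0 S3=42 S4=42 blocked=[1, 2]
Op 13: conn=48 S1=1 S2=0 S3=42 S4=42 blocked=[2]
Op 14: conn=74 S1=1 S2=0 S3=42 S4=42 blocked=[2]

Answer: 74 1 0 42 42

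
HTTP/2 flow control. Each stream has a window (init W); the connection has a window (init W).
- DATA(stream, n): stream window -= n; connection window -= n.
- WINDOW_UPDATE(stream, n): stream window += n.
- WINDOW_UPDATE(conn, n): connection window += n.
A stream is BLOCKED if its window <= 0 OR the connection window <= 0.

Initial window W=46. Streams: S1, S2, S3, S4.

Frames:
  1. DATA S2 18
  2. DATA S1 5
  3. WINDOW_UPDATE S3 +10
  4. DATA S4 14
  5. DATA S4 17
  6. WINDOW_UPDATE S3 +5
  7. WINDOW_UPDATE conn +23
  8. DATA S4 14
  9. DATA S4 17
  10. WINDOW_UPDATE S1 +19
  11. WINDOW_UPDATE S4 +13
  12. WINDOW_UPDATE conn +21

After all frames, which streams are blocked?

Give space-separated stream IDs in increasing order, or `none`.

Op 1: conn=28 S1=46 S2=28 S3=46 S4=46 blocked=[]
Op 2: conn=23 S1=41 S2=28 S3=46 S4=46 blocked=[]
Op 3: conn=23 S1=41 S2=28 S3=56 S4=46 blocked=[]
Op 4: conn=9 S1=41 S2=28 S3=56 S4=32 blocked=[]
Op 5: conn=-8 S1=41 S2=28 S3=56 S4=15 blocked=[1, 2, 3, 4]
Op 6: conn=-8 S1=41 S2=28 S3=61 S4=15 blocked=[1, 2, 3, 4]
Op 7: conn=15 S1=41 S2=28 S3=61 S4=15 blocked=[]
Op 8: conn=1 S1=41 S2=28 S3=61 S4=1 blocked=[]
Op 9: conn=-16 S1=41 S2=28 S3=61 S4=-16 blocked=[1, 2, 3, 4]
Op 10: conn=-16 S1=60 S2=28 S3=61 S4=-16 blocked=[1, 2, 3, 4]
Op 11: conn=-16 S1=60 S2=28 S3=61 S4=-3 blocked=[1, 2, 3, 4]
Op 12: conn=5 S1=60 S2=28 S3=61 S4=-3 blocked=[4]

Answer: S4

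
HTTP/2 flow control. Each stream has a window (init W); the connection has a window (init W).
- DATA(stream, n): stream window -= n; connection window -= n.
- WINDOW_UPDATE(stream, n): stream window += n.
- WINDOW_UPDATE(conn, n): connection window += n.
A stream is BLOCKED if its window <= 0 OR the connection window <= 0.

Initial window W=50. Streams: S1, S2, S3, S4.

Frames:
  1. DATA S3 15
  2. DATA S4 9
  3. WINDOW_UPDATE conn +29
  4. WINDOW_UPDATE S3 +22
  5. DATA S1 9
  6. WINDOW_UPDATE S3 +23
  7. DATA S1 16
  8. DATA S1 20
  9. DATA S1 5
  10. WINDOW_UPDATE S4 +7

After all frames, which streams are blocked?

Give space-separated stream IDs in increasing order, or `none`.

Op 1: conn=35 S1=50 S2=50 S3=35 S4=50 blocked=[]
Op 2: conn=26 S1=50 S2=50 S3=35 S4=41 blocked=[]
Op 3: conn=55 S1=50 S2=50 S3=35 S4=41 blocked=[]
Op 4: conn=55 S1=50 S2=50 S3=57 S4=41 blocked=[]
Op 5: conn=46 S1=41 S2=50 S3=57 S4=41 blocked=[]
Op 6: conn=46 S1=41 S2=50 S3=80 S4=41 blocked=[]
Op 7: conn=30 S1=25 S2=50 S3=80 S4=41 blocked=[]
Op 8: conn=10 S1=5 S2=50 S3=80 S4=41 blocked=[]
Op 9: conn=5 S1=0 S2=50 S3=80 S4=41 blocked=[1]
Op 10: conn=5 S1=0 S2=50 S3=80 S4=48 blocked=[1]

Answer: S1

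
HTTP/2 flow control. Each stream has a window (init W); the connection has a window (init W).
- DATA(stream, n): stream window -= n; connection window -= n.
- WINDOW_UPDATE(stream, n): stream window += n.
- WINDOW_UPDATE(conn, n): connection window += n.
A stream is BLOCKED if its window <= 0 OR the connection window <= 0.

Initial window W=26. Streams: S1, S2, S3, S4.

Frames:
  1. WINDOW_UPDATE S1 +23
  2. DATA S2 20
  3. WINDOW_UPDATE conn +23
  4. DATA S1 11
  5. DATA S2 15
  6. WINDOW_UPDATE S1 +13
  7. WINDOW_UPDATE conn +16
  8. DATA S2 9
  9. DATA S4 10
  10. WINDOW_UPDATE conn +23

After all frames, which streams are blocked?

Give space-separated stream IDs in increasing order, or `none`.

Answer: S2

Derivation:
Op 1: conn=26 S1=49 S2=26 S3=26 S4=26 blocked=[]
Op 2: conn=6 S1=49 S2=6 S3=26 S4=26 blocked=[]
Op 3: conn=29 S1=49 S2=6 S3=26 S4=26 blocked=[]
Op 4: conn=18 S1=38 S2=6 S3=26 S4=26 blocked=[]
Op 5: conn=3 S1=38 S2=-9 S3=26 S4=26 blocked=[2]
Op 6: conn=3 S1=51 S2=-9 S3=26 S4=26 blocked=[2]
Op 7: conn=19 S1=51 S2=-9 S3=26 S4=26 blocked=[2]
Op 8: conn=10 S1=51 S2=-18 S3=26 S4=26 blocked=[2]
Op 9: conn=0 S1=51 S2=-18 S3=26 S4=16 blocked=[1, 2, 3, 4]
Op 10: conn=23 S1=51 S2=-18 S3=26 S4=16 blocked=[2]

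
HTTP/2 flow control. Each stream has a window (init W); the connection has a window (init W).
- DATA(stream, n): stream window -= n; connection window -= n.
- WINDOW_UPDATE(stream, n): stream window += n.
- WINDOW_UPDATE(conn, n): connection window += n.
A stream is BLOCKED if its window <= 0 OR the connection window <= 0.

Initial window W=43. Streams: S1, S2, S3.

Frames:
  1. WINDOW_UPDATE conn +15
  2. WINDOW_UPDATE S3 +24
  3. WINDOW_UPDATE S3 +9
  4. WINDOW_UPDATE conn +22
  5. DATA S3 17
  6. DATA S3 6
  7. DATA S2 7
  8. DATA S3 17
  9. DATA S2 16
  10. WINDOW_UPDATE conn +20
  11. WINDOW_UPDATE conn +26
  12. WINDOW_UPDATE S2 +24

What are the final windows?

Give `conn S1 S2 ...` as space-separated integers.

Op 1: conn=58 S1=43 S2=43 S3=43 blocked=[]
Op 2: conn=58 S1=43 S2=43 S3=67 blocked=[]
Op 3: conn=58 S1=43 S2=43 S3=76 blocked=[]
Op 4: conn=80 S1=43 S2=43 S3=76 blocked=[]
Op 5: conn=63 S1=43 S2=43 S3=59 blocked=[]
Op 6: conn=57 S1=43 S2=43 S3=53 blocked=[]
Op 7: conn=50 S1=43 S2=36 S3=53 blocked=[]
Op 8: conn=33 S1=43 S2=36 S3=36 blocked=[]
Op 9: conn=17 S1=43 S2=20 S3=36 blocked=[]
Op 10: conn=37 S1=43 S2=20 S3=36 blocked=[]
Op 11: conn=63 S1=43 S2=20 S3=36 blocked=[]
Op 12: conn=63 S1=43 S2=44 S3=36 blocked=[]

Answer: 63 43 44 36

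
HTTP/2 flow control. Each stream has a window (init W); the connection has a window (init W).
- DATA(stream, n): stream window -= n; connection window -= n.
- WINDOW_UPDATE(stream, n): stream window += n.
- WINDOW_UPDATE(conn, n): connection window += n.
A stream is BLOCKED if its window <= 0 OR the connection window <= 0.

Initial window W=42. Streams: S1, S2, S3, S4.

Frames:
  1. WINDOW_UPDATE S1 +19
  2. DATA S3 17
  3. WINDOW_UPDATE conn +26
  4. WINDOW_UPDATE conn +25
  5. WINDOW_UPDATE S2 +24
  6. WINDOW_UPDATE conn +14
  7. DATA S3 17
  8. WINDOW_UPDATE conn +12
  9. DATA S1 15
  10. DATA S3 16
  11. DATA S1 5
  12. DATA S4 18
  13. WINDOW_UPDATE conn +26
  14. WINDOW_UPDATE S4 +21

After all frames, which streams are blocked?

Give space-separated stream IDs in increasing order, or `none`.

Op 1: conn=42 S1=61 S2=42 S3=42 S4=42 blocked=[]
Op 2: conn=25 S1=61 S2=42 S3=25 S4=42 blocked=[]
Op 3: conn=51 S1=61 S2=42 S3=25 S4=42 blocked=[]
Op 4: conn=76 S1=61 S2=42 S3=25 S4=42 blocked=[]
Op 5: conn=76 S1=61 S2=66 S3=25 S4=42 blocked=[]
Op 6: conn=90 S1=61 S2=66 S3=25 S4=42 blocked=[]
Op 7: conn=73 S1=61 S2=66 S3=8 S4=42 blocked=[]
Op 8: conn=85 S1=61 S2=66 S3=8 S4=42 blocked=[]
Op 9: conn=70 S1=46 S2=66 S3=8 S4=42 blocked=[]
Op 10: conn=54 S1=46 S2=66 S3=-8 S4=42 blocked=[3]
Op 11: conn=49 S1=41 S2=66 S3=-8 S4=42 blocked=[3]
Op 12: conn=31 S1=41 S2=66 S3=-8 S4=24 blocked=[3]
Op 13: conn=57 S1=41 S2=66 S3=-8 S4=24 blocked=[3]
Op 14: conn=57 S1=41 S2=66 S3=-8 S4=45 blocked=[3]

Answer: S3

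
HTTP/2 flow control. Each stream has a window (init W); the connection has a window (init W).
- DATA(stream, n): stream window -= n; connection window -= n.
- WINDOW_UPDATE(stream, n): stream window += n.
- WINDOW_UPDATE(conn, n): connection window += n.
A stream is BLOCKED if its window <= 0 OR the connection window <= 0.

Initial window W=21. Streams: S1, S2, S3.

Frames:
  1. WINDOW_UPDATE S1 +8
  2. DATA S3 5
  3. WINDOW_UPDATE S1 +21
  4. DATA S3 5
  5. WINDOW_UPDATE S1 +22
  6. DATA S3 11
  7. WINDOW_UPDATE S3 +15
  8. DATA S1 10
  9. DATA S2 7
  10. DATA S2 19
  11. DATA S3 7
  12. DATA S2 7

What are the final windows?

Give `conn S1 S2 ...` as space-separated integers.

Op 1: conn=21 S1=29 S2=21 S3=21 blocked=[]
Op 2: conn=16 S1=29 S2=21 S3=16 blocked=[]
Op 3: conn=16 S1=50 S2=21 S3=16 blocked=[]
Op 4: conn=11 S1=50 S2=21 S3=11 blocked=[]
Op 5: conn=11 S1=72 S2=21 S3=11 blocked=[]
Op 6: conn=0 S1=72 S2=21 S3=0 blocked=[1, 2, 3]
Op 7: conn=0 S1=72 S2=21 S3=15 blocked=[1, 2, 3]
Op 8: conn=-10 S1=62 S2=21 S3=15 blocked=[1, 2, 3]
Op 9: conn=-17 S1=62 S2=14 S3=15 blocked=[1, 2, 3]
Op 10: conn=-36 S1=62 S2=-5 S3=15 blocked=[1, 2, 3]
Op 11: conn=-43 S1=62 S2=-5 S3=8 blocked=[1, 2, 3]
Op 12: conn=-50 S1=62 S2=-12 S3=8 blocked=[1, 2, 3]

Answer: -50 62 -12 8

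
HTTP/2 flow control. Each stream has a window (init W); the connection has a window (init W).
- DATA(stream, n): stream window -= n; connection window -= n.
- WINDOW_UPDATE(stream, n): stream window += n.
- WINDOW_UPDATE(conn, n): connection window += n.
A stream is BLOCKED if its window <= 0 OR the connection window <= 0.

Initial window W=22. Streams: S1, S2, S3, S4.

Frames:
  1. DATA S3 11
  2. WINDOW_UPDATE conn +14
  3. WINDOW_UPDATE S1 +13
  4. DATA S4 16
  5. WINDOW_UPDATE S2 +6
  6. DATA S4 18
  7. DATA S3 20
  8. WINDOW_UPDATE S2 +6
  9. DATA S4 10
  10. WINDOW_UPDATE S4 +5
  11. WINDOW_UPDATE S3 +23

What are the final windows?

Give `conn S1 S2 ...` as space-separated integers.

Answer: -39 35 34 14 -17

Derivation:
Op 1: conn=11 S1=22 S2=22 S3=11 S4=22 blocked=[]
Op 2: conn=25 S1=22 S2=22 S3=11 S4=22 blocked=[]
Op 3: conn=25 S1=35 S2=22 S3=11 S4=22 blocked=[]
Op 4: conn=9 S1=35 S2=22 S3=11 S4=6 blocked=[]
Op 5: conn=9 S1=35 S2=28 S3=11 S4=6 blocked=[]
Op 6: conn=-9 S1=35 S2=28 S3=11 S4=-12 blocked=[1, 2, 3, 4]
Op 7: conn=-29 S1=35 S2=28 S3=-9 S4=-12 blocked=[1, 2, 3, 4]
Op 8: conn=-29 S1=35 S2=34 S3=-9 S4=-12 blocked=[1, 2, 3, 4]
Op 9: conn=-39 S1=35 S2=34 S3=-9 S4=-22 blocked=[1, 2, 3, 4]
Op 10: conn=-39 S1=35 S2=34 S3=-9 S4=-17 blocked=[1, 2, 3, 4]
Op 11: conn=-39 S1=35 S2=34 S3=14 S4=-17 blocked=[1, 2, 3, 4]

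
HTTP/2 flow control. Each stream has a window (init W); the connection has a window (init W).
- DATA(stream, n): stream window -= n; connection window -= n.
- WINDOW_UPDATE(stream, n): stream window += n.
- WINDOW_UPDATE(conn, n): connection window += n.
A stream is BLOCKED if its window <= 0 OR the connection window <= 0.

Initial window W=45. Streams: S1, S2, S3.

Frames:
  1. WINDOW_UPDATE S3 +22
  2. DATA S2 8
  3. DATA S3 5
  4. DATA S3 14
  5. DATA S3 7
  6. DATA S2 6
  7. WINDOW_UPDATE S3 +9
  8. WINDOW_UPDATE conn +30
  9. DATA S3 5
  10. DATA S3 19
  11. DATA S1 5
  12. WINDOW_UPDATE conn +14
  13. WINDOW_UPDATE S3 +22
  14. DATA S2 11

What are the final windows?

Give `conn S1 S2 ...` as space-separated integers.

Answer: 9 40 20 48

Derivation:
Op 1: conn=45 S1=45 S2=45 S3=67 blocked=[]
Op 2: conn=37 S1=45 S2=37 S3=67 blocked=[]
Op 3: conn=32 S1=45 S2=37 S3=62 blocked=[]
Op 4: conn=18 S1=45 S2=37 S3=48 blocked=[]
Op 5: conn=11 S1=45 S2=37 S3=41 blocked=[]
Op 6: conn=5 S1=45 S2=31 S3=41 blocked=[]
Op 7: conn=5 S1=45 S2=31 S3=50 blocked=[]
Op 8: conn=35 S1=45 S2=31 S3=50 blocked=[]
Op 9: conn=30 S1=45 S2=31 S3=45 blocked=[]
Op 10: conn=11 S1=45 S2=31 S3=26 blocked=[]
Op 11: conn=6 S1=40 S2=31 S3=26 blocked=[]
Op 12: conn=20 S1=40 S2=31 S3=26 blocked=[]
Op 13: conn=20 S1=40 S2=31 S3=48 blocked=[]
Op 14: conn=9 S1=40 S2=20 S3=48 blocked=[]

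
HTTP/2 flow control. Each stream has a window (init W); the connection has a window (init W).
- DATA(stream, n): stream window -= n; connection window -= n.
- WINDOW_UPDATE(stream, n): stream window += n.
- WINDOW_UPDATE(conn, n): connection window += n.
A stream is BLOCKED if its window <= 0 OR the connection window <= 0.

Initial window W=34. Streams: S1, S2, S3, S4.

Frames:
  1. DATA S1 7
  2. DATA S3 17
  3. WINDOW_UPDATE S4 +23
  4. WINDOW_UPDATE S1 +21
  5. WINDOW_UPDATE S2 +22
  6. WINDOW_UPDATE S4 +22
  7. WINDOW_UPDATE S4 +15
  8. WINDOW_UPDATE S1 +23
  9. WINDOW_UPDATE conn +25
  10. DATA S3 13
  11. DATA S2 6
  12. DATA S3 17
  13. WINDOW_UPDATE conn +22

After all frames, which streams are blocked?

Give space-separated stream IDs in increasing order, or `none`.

Op 1: conn=27 S1=27 S2=34 S3=34 S4=34 blocked=[]
Op 2: conn=10 S1=27 S2=34 S3=17 S4=34 blocked=[]
Op 3: conn=10 S1=27 S2=34 S3=17 S4=57 blocked=[]
Op 4: conn=10 S1=48 S2=34 S3=17 S4=57 blocked=[]
Op 5: conn=10 S1=48 S2=56 S3=17 S4=57 blocked=[]
Op 6: conn=10 S1=48 S2=56 S3=17 S4=79 blocked=[]
Op 7: conn=10 S1=48 S2=56 S3=17 S4=94 blocked=[]
Op 8: conn=10 S1=71 S2=56 S3=17 S4=94 blocked=[]
Op 9: conn=35 S1=71 S2=56 S3=17 S4=94 blocked=[]
Op 10: conn=22 S1=71 S2=56 S3=4 S4=94 blocked=[]
Op 11: conn=16 S1=71 S2=50 S3=4 S4=94 blocked=[]
Op 12: conn=-1 S1=71 S2=50 S3=-13 S4=94 blocked=[1, 2, 3, 4]
Op 13: conn=21 S1=71 S2=50 S3=-13 S4=94 blocked=[3]

Answer: S3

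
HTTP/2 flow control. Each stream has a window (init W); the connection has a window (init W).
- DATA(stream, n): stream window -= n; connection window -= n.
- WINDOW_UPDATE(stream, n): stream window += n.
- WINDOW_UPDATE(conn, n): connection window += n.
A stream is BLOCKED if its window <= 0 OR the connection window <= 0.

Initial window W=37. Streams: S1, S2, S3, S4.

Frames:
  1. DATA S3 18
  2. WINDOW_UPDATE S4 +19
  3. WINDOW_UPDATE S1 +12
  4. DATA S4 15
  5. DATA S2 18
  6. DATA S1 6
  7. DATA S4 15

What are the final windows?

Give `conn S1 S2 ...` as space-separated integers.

Answer: -35 43 19 19 26

Derivation:
Op 1: conn=19 S1=37 S2=37 S3=19 S4=37 blocked=[]
Op 2: conn=19 S1=37 S2=37 S3=19 S4=56 blocked=[]
Op 3: conn=19 S1=49 S2=37 S3=19 S4=56 blocked=[]
Op 4: conn=4 S1=49 S2=37 S3=19 S4=41 blocked=[]
Op 5: conn=-14 S1=49 S2=19 S3=19 S4=41 blocked=[1, 2, 3, 4]
Op 6: conn=-20 S1=43 S2=19 S3=19 S4=41 blocked=[1, 2, 3, 4]
Op 7: conn=-35 S1=43 S2=19 S3=19 S4=26 blocked=[1, 2, 3, 4]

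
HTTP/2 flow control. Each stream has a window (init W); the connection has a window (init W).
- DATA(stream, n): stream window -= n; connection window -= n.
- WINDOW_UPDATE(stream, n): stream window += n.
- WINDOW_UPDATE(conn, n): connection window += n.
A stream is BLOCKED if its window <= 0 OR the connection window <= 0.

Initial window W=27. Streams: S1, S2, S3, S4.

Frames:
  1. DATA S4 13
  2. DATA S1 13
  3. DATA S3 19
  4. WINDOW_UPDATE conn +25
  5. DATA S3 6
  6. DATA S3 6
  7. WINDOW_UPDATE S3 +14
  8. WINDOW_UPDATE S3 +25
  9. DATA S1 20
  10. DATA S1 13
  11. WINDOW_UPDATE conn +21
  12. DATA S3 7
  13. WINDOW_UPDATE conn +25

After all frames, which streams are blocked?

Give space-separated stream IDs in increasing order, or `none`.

Op 1: conn=14 S1=27 S2=27 S3=27 S4=14 blocked=[]
Op 2: conn=1 S1=14 S2=27 S3=27 S4=14 blocked=[]
Op 3: conn=-18 S1=14 S2=27 S3=8 S4=14 blocked=[1, 2, 3, 4]
Op 4: conn=7 S1=14 S2=27 S3=8 S4=14 blocked=[]
Op 5: conn=1 S1=14 S2=27 S3=2 S4=14 blocked=[]
Op 6: conn=-5 S1=14 S2=27 S3=-4 S4=14 blocked=[1, 2, 3, 4]
Op 7: conn=-5 S1=14 S2=27 S3=10 S4=14 blocked=[1, 2, 3, 4]
Op 8: conn=-5 S1=14 S2=27 S3=35 S4=14 blocked=[1, 2, 3, 4]
Op 9: conn=-25 S1=-6 S2=27 S3=35 S4=14 blocked=[1, 2, 3, 4]
Op 10: conn=-38 S1=-19 S2=27 S3=35 S4=14 blocked=[1, 2, 3, 4]
Op 11: conn=-17 S1=-19 S2=27 S3=35 S4=14 blocked=[1, 2, 3, 4]
Op 12: conn=-24 S1=-19 S2=27 S3=28 S4=14 blocked=[1, 2, 3, 4]
Op 13: conn=1 S1=-19 S2=27 S3=28 S4=14 blocked=[1]

Answer: S1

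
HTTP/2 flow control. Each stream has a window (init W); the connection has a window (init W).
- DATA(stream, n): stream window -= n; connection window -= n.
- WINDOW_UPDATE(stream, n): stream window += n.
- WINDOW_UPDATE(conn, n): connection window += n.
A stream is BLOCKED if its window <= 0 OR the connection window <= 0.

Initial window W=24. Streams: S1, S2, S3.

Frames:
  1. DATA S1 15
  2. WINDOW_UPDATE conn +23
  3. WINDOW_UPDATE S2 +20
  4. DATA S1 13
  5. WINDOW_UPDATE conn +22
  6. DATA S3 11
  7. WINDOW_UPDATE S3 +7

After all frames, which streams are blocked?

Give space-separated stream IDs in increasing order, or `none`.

Op 1: conn=9 S1=9 S2=24 S3=24 blocked=[]
Op 2: conn=32 S1=9 S2=24 S3=24 blocked=[]
Op 3: conn=32 S1=9 S2=44 S3=24 blocked=[]
Op 4: conn=19 S1=-4 S2=44 S3=24 blocked=[1]
Op 5: conn=41 S1=-4 S2=44 S3=24 blocked=[1]
Op 6: conn=30 S1=-4 S2=44 S3=13 blocked=[1]
Op 7: conn=30 S1=-4 S2=44 S3=20 blocked=[1]

Answer: S1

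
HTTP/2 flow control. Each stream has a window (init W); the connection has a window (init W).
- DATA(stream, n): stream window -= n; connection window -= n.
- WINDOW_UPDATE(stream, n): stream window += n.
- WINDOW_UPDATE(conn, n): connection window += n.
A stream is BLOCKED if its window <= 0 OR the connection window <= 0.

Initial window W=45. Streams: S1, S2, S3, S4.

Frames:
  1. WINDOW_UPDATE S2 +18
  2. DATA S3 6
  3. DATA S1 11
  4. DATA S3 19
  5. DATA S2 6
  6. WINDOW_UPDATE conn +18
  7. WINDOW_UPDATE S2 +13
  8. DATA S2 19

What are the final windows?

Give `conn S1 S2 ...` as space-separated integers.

Op 1: conn=45 S1=45 S2=63 S3=45 S4=45 blocked=[]
Op 2: conn=39 S1=45 S2=63 S3=39 S4=45 blocked=[]
Op 3: conn=28 S1=34 S2=63 S3=39 S4=45 blocked=[]
Op 4: conn=9 S1=34 S2=63 S3=20 S4=45 blocked=[]
Op 5: conn=3 S1=34 S2=57 S3=20 S4=45 blocked=[]
Op 6: conn=21 S1=34 S2=57 S3=20 S4=45 blocked=[]
Op 7: conn=21 S1=34 S2=70 S3=20 S4=45 blocked=[]
Op 8: conn=2 S1=34 S2=51 S3=20 S4=45 blocked=[]

Answer: 2 34 51 20 45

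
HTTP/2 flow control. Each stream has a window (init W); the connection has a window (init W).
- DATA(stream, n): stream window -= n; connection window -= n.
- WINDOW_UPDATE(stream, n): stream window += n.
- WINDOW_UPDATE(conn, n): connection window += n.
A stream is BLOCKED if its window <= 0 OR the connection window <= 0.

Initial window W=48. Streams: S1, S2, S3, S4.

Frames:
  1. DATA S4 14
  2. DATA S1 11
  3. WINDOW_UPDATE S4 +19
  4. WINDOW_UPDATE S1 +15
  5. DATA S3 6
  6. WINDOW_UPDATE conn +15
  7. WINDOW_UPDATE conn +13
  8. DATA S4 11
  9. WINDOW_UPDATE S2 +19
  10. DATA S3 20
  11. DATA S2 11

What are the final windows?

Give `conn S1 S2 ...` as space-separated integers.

Answer: 3 52 56 22 42

Derivation:
Op 1: conn=34 S1=48 S2=48 S3=48 S4=34 blocked=[]
Op 2: conn=23 S1=37 S2=48 S3=48 S4=34 blocked=[]
Op 3: conn=23 S1=37 S2=48 S3=48 S4=53 blocked=[]
Op 4: conn=23 S1=52 S2=48 S3=48 S4=53 blocked=[]
Op 5: conn=17 S1=52 S2=48 S3=42 S4=53 blocked=[]
Op 6: conn=32 S1=52 S2=48 S3=42 S4=53 blocked=[]
Op 7: conn=45 S1=52 S2=48 S3=42 S4=53 blocked=[]
Op 8: conn=34 S1=52 S2=48 S3=42 S4=42 blocked=[]
Op 9: conn=34 S1=52 S2=67 S3=42 S4=42 blocked=[]
Op 10: conn=14 S1=52 S2=67 S3=22 S4=42 blocked=[]
Op 11: conn=3 S1=52 S2=56 S3=22 S4=42 blocked=[]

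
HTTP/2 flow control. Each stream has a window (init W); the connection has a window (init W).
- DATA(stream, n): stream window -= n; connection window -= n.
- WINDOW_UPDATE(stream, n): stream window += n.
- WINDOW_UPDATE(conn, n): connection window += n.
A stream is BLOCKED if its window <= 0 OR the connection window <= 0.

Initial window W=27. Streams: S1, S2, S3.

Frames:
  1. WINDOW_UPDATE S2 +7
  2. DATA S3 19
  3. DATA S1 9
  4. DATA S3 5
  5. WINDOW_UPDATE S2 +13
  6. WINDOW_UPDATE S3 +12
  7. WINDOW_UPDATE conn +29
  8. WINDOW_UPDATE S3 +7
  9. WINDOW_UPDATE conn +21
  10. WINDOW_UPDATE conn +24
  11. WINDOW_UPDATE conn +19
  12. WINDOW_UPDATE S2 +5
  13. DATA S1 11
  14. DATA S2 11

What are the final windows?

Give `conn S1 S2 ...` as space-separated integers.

Op 1: conn=27 S1=27 S2=34 S3=27 blocked=[]
Op 2: conn=8 S1=27 S2=34 S3=8 blocked=[]
Op 3: conn=-1 S1=18 S2=34 S3=8 blocked=[1, 2, 3]
Op 4: conn=-6 S1=18 S2=34 S3=3 blocked=[1, 2, 3]
Op 5: conn=-6 S1=18 S2=47 S3=3 blocked=[1, 2, 3]
Op 6: conn=-6 S1=18 S2=47 S3=15 blocked=[1, 2, 3]
Op 7: conn=23 S1=18 S2=47 S3=15 blocked=[]
Op 8: conn=23 S1=18 S2=47 S3=22 blocked=[]
Op 9: conn=44 S1=18 S2=47 S3=22 blocked=[]
Op 10: conn=68 S1=18 S2=47 S3=22 blocked=[]
Op 11: conn=87 S1=18 S2=47 S3=22 blocked=[]
Op 12: conn=87 S1=18 S2=52 S3=22 blocked=[]
Op 13: conn=76 S1=7 S2=52 S3=22 blocked=[]
Op 14: conn=65 S1=7 S2=41 S3=22 blocked=[]

Answer: 65 7 41 22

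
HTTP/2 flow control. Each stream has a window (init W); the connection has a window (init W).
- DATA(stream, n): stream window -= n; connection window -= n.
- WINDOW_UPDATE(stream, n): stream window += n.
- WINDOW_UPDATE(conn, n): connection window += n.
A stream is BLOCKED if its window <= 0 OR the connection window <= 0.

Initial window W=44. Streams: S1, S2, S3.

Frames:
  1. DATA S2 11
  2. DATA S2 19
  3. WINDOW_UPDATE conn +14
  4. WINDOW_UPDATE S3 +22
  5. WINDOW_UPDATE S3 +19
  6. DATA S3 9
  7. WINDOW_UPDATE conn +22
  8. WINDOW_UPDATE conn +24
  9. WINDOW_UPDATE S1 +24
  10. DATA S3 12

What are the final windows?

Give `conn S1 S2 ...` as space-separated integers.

Op 1: conn=33 S1=44 S2=33 S3=44 blocked=[]
Op 2: conn=14 S1=44 S2=14 S3=44 blocked=[]
Op 3: conn=28 S1=44 S2=14 S3=44 blocked=[]
Op 4: conn=28 S1=44 S2=14 S3=66 blocked=[]
Op 5: conn=28 S1=44 S2=14 S3=85 blocked=[]
Op 6: conn=19 S1=44 S2=14 S3=76 blocked=[]
Op 7: conn=41 S1=44 S2=14 S3=76 blocked=[]
Op 8: conn=65 S1=44 S2=14 S3=76 blocked=[]
Op 9: conn=65 S1=68 S2=14 S3=76 blocked=[]
Op 10: conn=53 S1=68 S2=14 S3=64 blocked=[]

Answer: 53 68 14 64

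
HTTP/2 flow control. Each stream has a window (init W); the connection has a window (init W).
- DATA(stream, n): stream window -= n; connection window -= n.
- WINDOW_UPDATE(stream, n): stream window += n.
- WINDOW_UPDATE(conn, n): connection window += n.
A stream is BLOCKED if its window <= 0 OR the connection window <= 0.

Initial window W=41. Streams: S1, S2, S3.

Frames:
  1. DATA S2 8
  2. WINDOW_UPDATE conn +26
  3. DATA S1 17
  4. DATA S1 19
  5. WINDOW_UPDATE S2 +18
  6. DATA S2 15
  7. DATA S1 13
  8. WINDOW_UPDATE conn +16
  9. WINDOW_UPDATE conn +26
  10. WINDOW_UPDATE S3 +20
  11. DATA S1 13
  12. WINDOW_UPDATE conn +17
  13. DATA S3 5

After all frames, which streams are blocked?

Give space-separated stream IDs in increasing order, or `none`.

Answer: S1

Derivation:
Op 1: conn=33 S1=41 S2=33 S3=41 blocked=[]
Op 2: conn=59 S1=41 S2=33 S3=41 blocked=[]
Op 3: conn=42 S1=24 S2=33 S3=41 blocked=[]
Op 4: conn=23 S1=5 S2=33 S3=41 blocked=[]
Op 5: conn=23 S1=5 S2=51 S3=41 blocked=[]
Op 6: conn=8 S1=5 S2=36 S3=41 blocked=[]
Op 7: conn=-5 S1=-8 S2=36 S3=41 blocked=[1, 2, 3]
Op 8: conn=11 S1=-8 S2=36 S3=41 blocked=[1]
Op 9: conn=37 S1=-8 S2=36 S3=41 blocked=[1]
Op 10: conn=37 S1=-8 S2=36 S3=61 blocked=[1]
Op 11: conn=24 S1=-21 S2=36 S3=61 blocked=[1]
Op 12: conn=41 S1=-21 S2=36 S3=61 blocked=[1]
Op 13: conn=36 S1=-21 S2=36 S3=56 blocked=[1]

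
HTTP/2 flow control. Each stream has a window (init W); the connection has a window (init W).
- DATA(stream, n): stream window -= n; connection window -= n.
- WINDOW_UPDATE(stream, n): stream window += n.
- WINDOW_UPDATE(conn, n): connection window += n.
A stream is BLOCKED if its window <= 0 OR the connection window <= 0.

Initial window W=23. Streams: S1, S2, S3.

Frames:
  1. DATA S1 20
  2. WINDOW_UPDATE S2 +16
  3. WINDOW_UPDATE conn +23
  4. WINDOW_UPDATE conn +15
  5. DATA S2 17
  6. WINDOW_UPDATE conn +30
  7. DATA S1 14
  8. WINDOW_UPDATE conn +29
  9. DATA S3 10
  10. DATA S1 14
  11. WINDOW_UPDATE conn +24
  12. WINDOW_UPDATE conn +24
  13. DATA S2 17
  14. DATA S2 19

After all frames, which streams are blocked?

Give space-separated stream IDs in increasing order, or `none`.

Answer: S1 S2

Derivation:
Op 1: conn=3 S1=3 S2=23 S3=23 blocked=[]
Op 2: conn=3 S1=3 S2=39 S3=23 blocked=[]
Op 3: conn=26 S1=3 S2=39 S3=23 blocked=[]
Op 4: conn=41 S1=3 S2=39 S3=23 blocked=[]
Op 5: conn=24 S1=3 S2=22 S3=23 blocked=[]
Op 6: conn=54 S1=3 S2=22 S3=23 blocked=[]
Op 7: conn=40 S1=-11 S2=22 S3=23 blocked=[1]
Op 8: conn=69 S1=-11 S2=22 S3=23 blocked=[1]
Op 9: conn=59 S1=-11 S2=22 S3=13 blocked=[1]
Op 10: conn=45 S1=-25 S2=22 S3=13 blocked=[1]
Op 11: conn=69 S1=-25 S2=22 S3=13 blocked=[1]
Op 12: conn=93 S1=-25 S2=22 S3=13 blocked=[1]
Op 13: conn=76 S1=-25 S2=5 S3=13 blocked=[1]
Op 14: conn=57 S1=-25 S2=-14 S3=13 blocked=[1, 2]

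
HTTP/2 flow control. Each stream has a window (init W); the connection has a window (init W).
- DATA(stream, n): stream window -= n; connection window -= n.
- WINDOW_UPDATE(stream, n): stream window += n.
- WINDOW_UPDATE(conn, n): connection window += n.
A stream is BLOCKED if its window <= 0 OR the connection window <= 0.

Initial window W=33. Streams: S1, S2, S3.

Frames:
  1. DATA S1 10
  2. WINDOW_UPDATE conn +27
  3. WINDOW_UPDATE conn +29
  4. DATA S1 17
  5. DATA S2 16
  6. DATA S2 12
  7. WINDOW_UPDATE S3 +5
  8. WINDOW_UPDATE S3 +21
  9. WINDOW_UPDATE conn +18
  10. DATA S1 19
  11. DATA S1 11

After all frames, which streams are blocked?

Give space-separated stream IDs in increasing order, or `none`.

Op 1: conn=23 S1=23 S2=33 S3=33 blocked=[]
Op 2: conn=50 S1=23 S2=33 S3=33 blocked=[]
Op 3: conn=79 S1=23 S2=33 S3=33 blocked=[]
Op 4: conn=62 S1=6 S2=33 S3=33 blocked=[]
Op 5: conn=46 S1=6 S2=17 S3=33 blocked=[]
Op 6: conn=34 S1=6 S2=5 S3=33 blocked=[]
Op 7: conn=34 S1=6 S2=5 S3=38 blocked=[]
Op 8: conn=34 S1=6 S2=5 S3=59 blocked=[]
Op 9: conn=52 S1=6 S2=5 S3=59 blocked=[]
Op 10: conn=33 S1=-13 S2=5 S3=59 blocked=[1]
Op 11: conn=22 S1=-24 S2=5 S3=59 blocked=[1]

Answer: S1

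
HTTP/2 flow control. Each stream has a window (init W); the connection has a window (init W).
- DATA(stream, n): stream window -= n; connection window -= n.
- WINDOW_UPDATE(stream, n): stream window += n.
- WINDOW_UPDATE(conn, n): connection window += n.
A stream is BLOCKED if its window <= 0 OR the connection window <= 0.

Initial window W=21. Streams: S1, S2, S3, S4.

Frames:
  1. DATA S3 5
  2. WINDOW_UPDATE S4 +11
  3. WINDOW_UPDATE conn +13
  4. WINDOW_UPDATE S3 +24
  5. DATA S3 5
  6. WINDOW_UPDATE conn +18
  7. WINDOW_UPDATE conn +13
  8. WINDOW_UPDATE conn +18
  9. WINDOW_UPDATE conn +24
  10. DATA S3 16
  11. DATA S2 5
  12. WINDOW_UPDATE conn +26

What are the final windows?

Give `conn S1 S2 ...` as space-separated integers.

Answer: 102 21 16 19 32

Derivation:
Op 1: conn=16 S1=21 S2=21 S3=16 S4=21 blocked=[]
Op 2: conn=16 S1=21 S2=21 S3=16 S4=32 blocked=[]
Op 3: conn=29 S1=21 S2=21 S3=16 S4=32 blocked=[]
Op 4: conn=29 S1=21 S2=21 S3=40 S4=32 blocked=[]
Op 5: conn=24 S1=21 S2=21 S3=35 S4=32 blocked=[]
Op 6: conn=42 S1=21 S2=21 S3=35 S4=32 blocked=[]
Op 7: conn=55 S1=21 S2=21 S3=35 S4=32 blocked=[]
Op 8: conn=73 S1=21 S2=21 S3=35 S4=32 blocked=[]
Op 9: conn=97 S1=21 S2=21 S3=35 S4=32 blocked=[]
Op 10: conn=81 S1=21 S2=21 S3=19 S4=32 blocked=[]
Op 11: conn=76 S1=21 S2=16 S3=19 S4=32 blocked=[]
Op 12: conn=102 S1=21 S2=16 S3=19 S4=32 blocked=[]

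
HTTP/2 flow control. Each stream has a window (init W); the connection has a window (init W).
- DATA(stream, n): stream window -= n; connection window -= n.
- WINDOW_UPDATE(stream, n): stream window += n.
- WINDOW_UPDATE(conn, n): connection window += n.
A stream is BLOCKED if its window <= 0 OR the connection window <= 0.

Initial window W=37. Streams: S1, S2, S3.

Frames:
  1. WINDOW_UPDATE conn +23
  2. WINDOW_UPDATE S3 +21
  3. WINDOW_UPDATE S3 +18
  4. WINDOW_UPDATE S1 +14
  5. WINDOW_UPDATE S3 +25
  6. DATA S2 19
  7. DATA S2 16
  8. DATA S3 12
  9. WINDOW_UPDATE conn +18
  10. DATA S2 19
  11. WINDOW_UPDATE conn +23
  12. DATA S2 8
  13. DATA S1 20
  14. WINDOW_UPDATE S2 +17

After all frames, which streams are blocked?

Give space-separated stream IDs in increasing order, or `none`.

Answer: S2

Derivation:
Op 1: conn=60 S1=37 S2=37 S3=37 blocked=[]
Op 2: conn=60 S1=37 S2=37 S3=58 blocked=[]
Op 3: conn=60 S1=37 S2=37 S3=76 blocked=[]
Op 4: conn=60 S1=51 S2=37 S3=76 blocked=[]
Op 5: conn=60 S1=51 S2=37 S3=101 blocked=[]
Op 6: conn=41 S1=51 S2=18 S3=101 blocked=[]
Op 7: conn=25 S1=51 S2=2 S3=101 blocked=[]
Op 8: conn=13 S1=51 S2=2 S3=89 blocked=[]
Op 9: conn=31 S1=51 S2=2 S3=89 blocked=[]
Op 10: conn=12 S1=51 S2=-17 S3=89 blocked=[2]
Op 11: conn=35 S1=51 S2=-17 S3=89 blocked=[2]
Op 12: conn=27 S1=51 S2=-25 S3=89 blocked=[2]
Op 13: conn=7 S1=31 S2=-25 S3=89 blocked=[2]
Op 14: conn=7 S1=31 S2=-8 S3=89 blocked=[2]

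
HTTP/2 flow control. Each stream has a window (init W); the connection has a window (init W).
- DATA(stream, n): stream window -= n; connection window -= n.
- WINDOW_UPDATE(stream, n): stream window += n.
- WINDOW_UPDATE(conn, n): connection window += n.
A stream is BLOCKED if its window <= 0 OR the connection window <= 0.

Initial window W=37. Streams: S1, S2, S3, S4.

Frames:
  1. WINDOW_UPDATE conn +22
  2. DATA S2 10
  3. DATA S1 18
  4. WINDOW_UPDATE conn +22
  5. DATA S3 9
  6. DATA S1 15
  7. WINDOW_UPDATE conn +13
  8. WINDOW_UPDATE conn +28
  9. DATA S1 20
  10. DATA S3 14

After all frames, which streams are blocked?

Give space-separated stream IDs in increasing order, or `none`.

Op 1: conn=59 S1=37 S2=37 S3=37 S4=37 blocked=[]
Op 2: conn=49 S1=37 S2=27 S3=37 S4=37 blocked=[]
Op 3: conn=31 S1=19 S2=27 S3=37 S4=37 blocked=[]
Op 4: conn=53 S1=19 S2=27 S3=37 S4=37 blocked=[]
Op 5: conn=44 S1=19 S2=27 S3=28 S4=37 blocked=[]
Op 6: conn=29 S1=4 S2=27 S3=28 S4=37 blocked=[]
Op 7: conn=42 S1=4 S2=27 S3=28 S4=37 blocked=[]
Op 8: conn=70 S1=4 S2=27 S3=28 S4=37 blocked=[]
Op 9: conn=50 S1=-16 S2=27 S3=28 S4=37 blocked=[1]
Op 10: conn=36 S1=-16 S2=27 S3=14 S4=37 blocked=[1]

Answer: S1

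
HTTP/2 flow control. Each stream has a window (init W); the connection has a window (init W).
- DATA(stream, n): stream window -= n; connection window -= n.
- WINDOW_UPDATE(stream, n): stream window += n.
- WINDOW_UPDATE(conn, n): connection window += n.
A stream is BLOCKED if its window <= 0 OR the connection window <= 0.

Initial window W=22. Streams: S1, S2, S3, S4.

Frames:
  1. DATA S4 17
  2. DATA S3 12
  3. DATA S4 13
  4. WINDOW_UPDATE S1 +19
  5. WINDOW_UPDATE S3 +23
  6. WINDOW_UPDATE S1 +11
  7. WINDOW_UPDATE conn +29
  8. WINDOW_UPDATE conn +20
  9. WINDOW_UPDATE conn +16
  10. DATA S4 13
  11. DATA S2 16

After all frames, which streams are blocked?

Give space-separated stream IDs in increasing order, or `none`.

Op 1: conn=5 S1=22 S2=22 S3=22 S4=5 blocked=[]
Op 2: conn=-7 S1=22 S2=22 S3=10 S4=5 blocked=[1, 2, 3, 4]
Op 3: conn=-20 S1=22 S2=22 S3=10 S4=-8 blocked=[1, 2, 3, 4]
Op 4: conn=-20 S1=41 S2=22 S3=10 S4=-8 blocked=[1, 2, 3, 4]
Op 5: conn=-20 S1=41 S2=22 S3=33 S4=-8 blocked=[1, 2, 3, 4]
Op 6: conn=-20 S1=52 S2=22 S3=33 S4=-8 blocked=[1, 2, 3, 4]
Op 7: conn=9 S1=52 S2=22 S3=33 S4=-8 blocked=[4]
Op 8: conn=29 S1=52 S2=22 S3=33 S4=-8 blocked=[4]
Op 9: conn=45 S1=52 S2=22 S3=33 S4=-8 blocked=[4]
Op 10: conn=32 S1=52 S2=22 S3=33 S4=-21 blocked=[4]
Op 11: conn=16 S1=52 S2=6 S3=33 S4=-21 blocked=[4]

Answer: S4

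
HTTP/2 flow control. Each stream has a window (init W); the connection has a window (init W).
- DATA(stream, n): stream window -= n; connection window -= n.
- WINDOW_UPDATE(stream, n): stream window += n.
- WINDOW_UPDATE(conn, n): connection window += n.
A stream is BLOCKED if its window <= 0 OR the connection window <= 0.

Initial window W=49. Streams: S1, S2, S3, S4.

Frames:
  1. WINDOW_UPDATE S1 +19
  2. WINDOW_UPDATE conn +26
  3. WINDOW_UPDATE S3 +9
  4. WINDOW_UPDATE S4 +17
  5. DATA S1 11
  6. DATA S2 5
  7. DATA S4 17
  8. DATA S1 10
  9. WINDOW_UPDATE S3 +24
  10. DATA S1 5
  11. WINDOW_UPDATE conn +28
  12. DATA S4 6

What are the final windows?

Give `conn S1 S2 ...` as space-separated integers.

Answer: 49 42 44 82 43

Derivation:
Op 1: conn=49 S1=68 S2=49 S3=49 S4=49 blocked=[]
Op 2: conn=75 S1=68 S2=49 S3=49 S4=49 blocked=[]
Op 3: conn=75 S1=68 S2=49 S3=58 S4=49 blocked=[]
Op 4: conn=75 S1=68 S2=49 S3=58 S4=66 blocked=[]
Op 5: conn=64 S1=57 S2=49 S3=58 S4=66 blocked=[]
Op 6: conn=59 S1=57 S2=44 S3=58 S4=66 blocked=[]
Op 7: conn=42 S1=57 S2=44 S3=58 S4=49 blocked=[]
Op 8: conn=32 S1=47 S2=44 S3=58 S4=49 blocked=[]
Op 9: conn=32 S1=47 S2=44 S3=82 S4=49 blocked=[]
Op 10: conn=27 S1=42 S2=44 S3=82 S4=49 blocked=[]
Op 11: conn=55 S1=42 S2=44 S3=82 S4=49 blocked=[]
Op 12: conn=49 S1=42 S2=44 S3=82 S4=43 blocked=[]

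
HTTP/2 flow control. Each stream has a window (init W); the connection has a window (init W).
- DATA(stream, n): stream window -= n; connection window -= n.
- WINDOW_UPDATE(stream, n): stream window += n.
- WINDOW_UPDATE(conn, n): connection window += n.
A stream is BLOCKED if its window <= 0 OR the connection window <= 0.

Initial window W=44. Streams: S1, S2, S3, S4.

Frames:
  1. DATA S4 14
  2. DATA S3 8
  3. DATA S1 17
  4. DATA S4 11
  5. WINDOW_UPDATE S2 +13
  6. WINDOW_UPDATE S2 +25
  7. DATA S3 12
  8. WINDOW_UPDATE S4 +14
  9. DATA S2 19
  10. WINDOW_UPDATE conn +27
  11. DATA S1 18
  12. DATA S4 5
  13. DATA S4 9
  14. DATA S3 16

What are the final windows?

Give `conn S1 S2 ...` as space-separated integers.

Op 1: conn=30 S1=44 S2=44 S3=44 S4=30 blocked=[]
Op 2: conn=22 S1=44 S2=44 S3=36 S4=30 blocked=[]
Op 3: conn=5 S1=27 S2=44 S3=36 S4=30 blocked=[]
Op 4: conn=-6 S1=27 S2=44 S3=36 S4=19 blocked=[1, 2, 3, 4]
Op 5: conn=-6 S1=27 S2=57 S3=36 S4=19 blocked=[1, 2, 3, 4]
Op 6: conn=-6 S1=27 S2=82 S3=36 S4=19 blocked=[1, 2, 3, 4]
Op 7: conn=-18 S1=27 S2=82 S3=24 S4=19 blocked=[1, 2, 3, 4]
Op 8: conn=-18 S1=27 S2=82 S3=24 S4=33 blocked=[1, 2, 3, 4]
Op 9: conn=-37 S1=27 S2=63 S3=24 S4=33 blocked=[1, 2, 3, 4]
Op 10: conn=-10 S1=27 S2=63 S3=24 S4=33 blocked=[1, 2, 3, 4]
Op 11: conn=-28 S1=9 S2=63 S3=24 S4=33 blocked=[1, 2, 3, 4]
Op 12: conn=-33 S1=9 S2=63 S3=24 S4=28 blocked=[1, 2, 3, 4]
Op 13: conn=-42 S1=9 S2=63 S3=24 S4=19 blocked=[1, 2, 3, 4]
Op 14: conn=-58 S1=9 S2=63 S3=8 S4=19 blocked=[1, 2, 3, 4]

Answer: -58 9 63 8 19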